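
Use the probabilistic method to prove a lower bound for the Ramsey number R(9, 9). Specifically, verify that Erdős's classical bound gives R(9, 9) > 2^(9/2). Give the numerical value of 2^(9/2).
2^(9/2) = 22.6274; so R(9, 9) > 22.6274

Colour each edge of K_n uniformly at random with red/blue. The expected number of monochromatic K_9 is C(n, 9) · 2 · 2^(−C(9,2)). If C(n, 9) · 2^(1 − C(9,2)) < 1, then with positive probability no monochromatic K_9 exists, so R(9, 9) > n. The standard estimate C(n, 9) ≤ n^9/9! shows this inequality holds whenever n ≤ 2^(9/2) (since 9! · 2^(C(9,2) − 1) > 2^(9^2/2) ≥ n^9). Hence R(9, 9) > 2^(9/2) = 22.6274.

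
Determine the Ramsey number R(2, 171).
R(2, 171) = 171

R(2, k) = k for all k ≥ 2: in a 2-colouring of K_k, either some edge is red (a red K_2) or all edges are blue (a blue K_k). And K_{170} coloured all-blue has no blue K_171, so R(2, 171) > 170. Hence R(2, 171) = 171.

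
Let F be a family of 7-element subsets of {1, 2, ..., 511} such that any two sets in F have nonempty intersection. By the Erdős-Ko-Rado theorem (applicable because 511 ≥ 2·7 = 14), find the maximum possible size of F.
max |F| = C(510, 6) = 23728431347335

The Erdős-Ko-Rado theorem states: for n ≥ 2k, an intersecting family of k-subsets of an n-element set has size at most C(n − 1, k − 1), with equality for 'star' families {A ⊆ [n] : |A| = k, i ∈ A} (fix an element i). For n = 511, k = 7: C(510, 6) = 23728431347335.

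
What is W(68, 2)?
W(68, 2) = 68 + 1 = 69

A 2-term AP is any pair of integers, so a monochromatic 2-AP exists iff some colour is used at least twice. With 68 colours, the colouring i ↦ i on {1, ..., 68} uses each colour once, avoiding any monochromatic pair, so W(68, 2) > 68. For {1, ..., 69}, pigeonhole forces two integers of the same colour, which form a monochromatic 2-AP. Hence W(68, 2) = 69.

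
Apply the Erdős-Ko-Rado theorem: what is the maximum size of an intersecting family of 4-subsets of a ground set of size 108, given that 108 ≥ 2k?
max |F| = C(107, 3) = 198485

The Erdős-Ko-Rado theorem states: for n ≥ 2k, an intersecting family of k-subsets of an n-element set has size at most C(n − 1, k − 1), with equality for 'star' families {A ⊆ [n] : |A| = k, i ∈ A} (fix an element i). For n = 108, k = 4: C(107, 3) = 198485.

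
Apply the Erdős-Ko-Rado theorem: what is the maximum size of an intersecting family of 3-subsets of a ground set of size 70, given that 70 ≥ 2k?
max |F| = C(69, 2) = 2346

Erdős-Ko-Rado (1961): when n ≥ 2k, max |F| = C(n−1, k−1). The bound is attained by the star {A : i ∈ A} for any fixed i ∈ [n]. Here C(70−1, 3−1) = C(69, 2) = 2346.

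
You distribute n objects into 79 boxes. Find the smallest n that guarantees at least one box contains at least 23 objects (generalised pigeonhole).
n = (23 − 1)·79 + 1 = 1739

By the generalised pigeonhole principle, to guarantee some box contains ≥ r objects we need more than (r − 1) · k objects total. Threshold: n = (r − 1) · k + 1. With r = 23 and k = 79: n = 22 · 79 + 1 = 1738 + 1 = 1739. For n = 1738 = 22 · 79, we can put exactly 22 objects in every box, avoiding 23 in any single one — so 1739 is tight.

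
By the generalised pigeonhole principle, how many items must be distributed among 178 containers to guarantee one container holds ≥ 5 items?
n = (5 − 1)·178 + 1 = 713

By the generalised pigeonhole principle, to guarantee some box contains ≥ r objects we need more than (r − 1) · k objects total. Threshold: n = (r − 1) · k + 1. With r = 5 and k = 178: n = 4 · 178 + 1 = 712 + 1 = 713. For n = 712 = 4 · 178, we can put exactly 4 objects in every box, avoiding 5 in any single one — so 713 is tight.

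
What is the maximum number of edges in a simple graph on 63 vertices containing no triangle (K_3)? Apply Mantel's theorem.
ex(63, K_3) = ⌊63^2/4⌋ = 992

Mantel (1907): a triangle-free graph on n vertices has at most ⌊n^2/4⌋ edges, with equality for the complete bipartite graph K_{⌊n/2⌋, ⌈n/2⌉}. For n = 63: ⌊63^2/4⌋ = ⌊3969/4⌋ = 992. The extremal graph is K_{31, 32}, which has 31·32 = 992 edges.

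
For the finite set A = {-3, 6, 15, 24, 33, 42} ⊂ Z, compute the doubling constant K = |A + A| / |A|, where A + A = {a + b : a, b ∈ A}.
K = |A + A| / |A| = 11/6

Enumerate A + A = {a + b : a, b ∈ A}. With |A| = 6, there are |A|^2 = 36 ordered sum pairs; collecting distinct values, A + A = {-6, 3, 12, 21, 30, 39, 48, 57, 66, 75, 84}, so |A + A| = 11. Thus K = 11/6. Here |A + A| = 2|A| − 1 = 11, the minimum possible — so K = 11/6 is minimal, which holds iff A is an arithmetic progression.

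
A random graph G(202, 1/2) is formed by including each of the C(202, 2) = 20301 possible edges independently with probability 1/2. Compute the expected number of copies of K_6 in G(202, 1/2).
E[# K_6] = C(202, 6) · (1/2)^C(6, 2) = 87544611330 / 2^15 = 43772305665/16384 ≈ 2671649.515686

For each 6-subset S of vertices (there are C(202, 6) = 87544611330 such S), let X_S = 1 if S induces a K_6 (all C(6, 2) = 15 edges present). Then P(X_S = 1) = (1/2)^15 = 1/32768. By linearity of expectation, E[# K_6] = C(202, 6) · (1/2)^15 = 87544611330 / 32768 = 43772305665/16384 ≈ 2671649.515686.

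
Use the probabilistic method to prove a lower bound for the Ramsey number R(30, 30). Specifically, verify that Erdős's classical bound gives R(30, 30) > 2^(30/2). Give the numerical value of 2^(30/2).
2^(30/2) = 32768; so R(30, 30) > 32768

Colour each edge of K_n uniformly at random with red/blue. The expected number of monochromatic K_30 is C(n, 30) · 2 · 2^(−C(30,2)). If C(n, 30) · 2^(1 − C(30,2)) < 1, then with positive probability no monochromatic K_30 exists, so R(30, 30) > n. The standard estimate C(n, 30) ≤ n^30/30! shows this inequality holds whenever n ≤ 2^(30/2) (since 30! · 2^(C(30,2) − 1) > 2^(30^2/2) ≥ n^30). Hence R(30, 30) > 2^(30/2) = 32768.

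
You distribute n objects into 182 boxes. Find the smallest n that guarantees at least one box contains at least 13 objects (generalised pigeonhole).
n = (13 − 1)·182 + 1 = 2185

By the generalised pigeonhole principle, to guarantee some box contains ≥ r objects we need more than (r − 1) · k objects total. Threshold: n = (r − 1) · k + 1. With r = 13 and k = 182: n = 12 · 182 + 1 = 2184 + 1 = 2185. For n = 2184 = 12 · 182, we can put exactly 12 objects in every box, avoiding 13 in any single one — so 2185 is tight.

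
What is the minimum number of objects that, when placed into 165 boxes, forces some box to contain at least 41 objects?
n = (41 − 1)·165 + 1 = 6601

By the generalised pigeonhole principle, to guarantee some box contains ≥ r objects we need more than (r − 1) · k objects total. Threshold: n = (r − 1) · k + 1. With r = 41 and k = 165: n = 40 · 165 + 1 = 6600 + 1 = 6601. For n = 6600 = 40 · 165, we can put exactly 40 objects in every box, avoiding 41 in any single one — so 6601 is tight.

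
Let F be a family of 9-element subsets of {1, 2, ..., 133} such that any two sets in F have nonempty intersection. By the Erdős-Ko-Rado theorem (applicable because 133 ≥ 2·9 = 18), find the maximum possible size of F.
max |F| = C(132, 8) = 1841416434000

Erdős-Ko-Rado (1961): when n ≥ 2k, max |F| = C(n−1, k−1). The bound is attained by the star {A : i ∈ A} for any fixed i ∈ [n]. Here C(133−1, 9−1) = C(132, 8) = 1841416434000.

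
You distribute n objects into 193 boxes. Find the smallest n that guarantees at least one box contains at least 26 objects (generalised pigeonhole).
n = (26 − 1)·193 + 1 = 4826

By the generalised pigeonhole principle, to guarantee some box contains ≥ r objects we need more than (r − 1) · k objects total. Threshold: n = (r − 1) · k + 1. With r = 26 and k = 193: n = 25 · 193 + 1 = 4825 + 1 = 4826. For n = 4825 = 25 · 193, we can put exactly 25 objects in every box, avoiding 26 in any single one — so 4826 is tight.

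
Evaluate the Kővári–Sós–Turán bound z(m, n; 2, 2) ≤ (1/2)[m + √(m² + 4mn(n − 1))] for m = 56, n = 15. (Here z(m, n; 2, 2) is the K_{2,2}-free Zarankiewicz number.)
z(56, 15; 2, 2) ≤ (1/2)[56 + √(56² + 4·56·15·14)] = (1/2)[56 + √50176] = 140

Kővári–Sós–Turán: let r_1, ..., r_56 be the row sums and z = Σ r_i the total number of 1s. Each pair of columns can share at most one row with both entries 1 (else a 2×2 all-ones block appears), so Σ_i C(r_i, 2) ≤ C(15, 2) = 105. By convexity Σ_i C(r_i, 2) ≥ 56·C(z/56, 2) = z(z − 56)/(2·56), giving z² − 56z − 56·15·14 ≤ 0 and hence z ≤ (1/2)[56 + √(3136 + 4·11760)] = (1/2)[56 + √50176] ≈ (1/2)(56 + 224) = 140.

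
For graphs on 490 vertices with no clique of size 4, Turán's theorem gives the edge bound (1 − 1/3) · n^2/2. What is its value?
Turán density bound = (2/3) · 490^2/2 = 240100/3 ≈ 80033.3333

Turán's theorem: ex(n, K_{r+1}) is achieved by the complete r-partite Turán graph T(n, r) with parts as balanced as possible, and is at most (1 − 1/r) · n^2/2. For r = 3, n = 490: the density bound is (2/3) · 240100/2 = 240100/3 ≈ 80033.3333. The integer-valued extremum is e(T(490, 3)) = 80033, which is strictly less than the density bound 240100/3 since 3 ∤ 490 (the parts of T(490, 3) cannot all be equal).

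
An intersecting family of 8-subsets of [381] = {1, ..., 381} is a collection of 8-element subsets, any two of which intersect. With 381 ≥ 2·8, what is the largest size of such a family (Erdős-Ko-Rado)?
max |F| = C(380, 7) = 214741575477000

The Erdős-Ko-Rado theorem states: for n ≥ 2k, an intersecting family of k-subsets of an n-element set has size at most C(n − 1, k − 1), with equality for 'star' families {A ⊆ [n] : |A| = k, i ∈ A} (fix an element i). For n = 381, k = 8: C(380, 7) = 214741575477000.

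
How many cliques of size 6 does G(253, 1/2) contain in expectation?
E[# K_6] = C(253, 6) · (1/2)^C(6, 2) = 343125759900 / 2^15 = 85781439975/8192 ≈ 10471367.184448

For each 6-subset S of vertices (there are C(253, 6) = 343125759900 such S), let X_S = 1 if S induces a K_6 (all C(6, 2) = 15 edges present). Then P(X_S = 1) = (1/2)^15 = 1/32768. By linearity of expectation, E[# K_6] = C(253, 6) · (1/2)^15 = 343125759900 / 32768 = 85781439975/8192 ≈ 10471367.184448.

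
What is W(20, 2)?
W(20, 2) = 20 + 1 = 21

A 2-term AP is any pair of integers, so a monochromatic 2-AP exists iff some colour is used at least twice. With 20 colours, the colouring i ↦ i on {1, ..., 20} uses each colour once, avoiding any monochromatic pair, so W(20, 2) > 20. For {1, ..., 21}, pigeonhole forces two integers of the same colour, which form a monochromatic 2-AP. Hence W(20, 2) = 21.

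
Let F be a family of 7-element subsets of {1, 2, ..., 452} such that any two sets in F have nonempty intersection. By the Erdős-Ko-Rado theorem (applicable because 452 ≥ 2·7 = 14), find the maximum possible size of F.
max |F| = C(451, 6) = 11303769578640

The Erdős-Ko-Rado theorem states: for n ≥ 2k, an intersecting family of k-subsets of an n-element set has size at most C(n − 1, k − 1), with equality for 'star' families {A ⊆ [n] : |A| = k, i ∈ A} (fix an element i). For n = 452, k = 7: C(451, 6) = 11303769578640.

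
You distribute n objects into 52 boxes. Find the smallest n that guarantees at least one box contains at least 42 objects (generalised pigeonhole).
n = (42 − 1)·52 + 1 = 2133

By the generalised pigeonhole principle, to guarantee some box contains ≥ r objects we need more than (r − 1) · k objects total. Threshold: n = (r − 1) · k + 1. With r = 42 and k = 52: n = 41 · 52 + 1 = 2132 + 1 = 2133. For n = 2132 = 41 · 52, we can put exactly 41 objects in every box, avoiding 42 in any single one — so 2133 is tight.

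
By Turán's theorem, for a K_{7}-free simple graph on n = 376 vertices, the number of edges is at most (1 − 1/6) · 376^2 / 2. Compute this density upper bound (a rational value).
Turán density bound = (5/6) · 376^2/2 = 176720/3 ≈ 58906.6667

Turán's theorem: ex(n, K_{r+1}) is achieved by the complete r-partite Turán graph T(n, r) with parts as balanced as possible, and is at most (1 − 1/r) · n^2/2. For r = 6, n = 376: the density bound is (5/6) · 141376/2 = 176720/3 ≈ 58906.6667. The integer-valued extremum is e(T(376, 6)) = 58906, which is strictly less than the density bound 176720/3 since 6 ∤ 376 (the parts of T(376, 6) cannot all be equal).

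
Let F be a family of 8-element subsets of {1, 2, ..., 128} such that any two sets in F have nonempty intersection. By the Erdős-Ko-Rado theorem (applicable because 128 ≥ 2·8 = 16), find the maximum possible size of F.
max |F| = C(127, 7) = 89356415775

Erdős-Ko-Rado (1961): when n ≥ 2k, max |F| = C(n−1, k−1). The bound is attained by the star {A : i ∈ A} for any fixed i ∈ [n]. Here C(128−1, 8−1) = C(127, 7) = 89356415775.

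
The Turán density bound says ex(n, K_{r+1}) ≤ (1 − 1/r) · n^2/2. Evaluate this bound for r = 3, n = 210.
Turán density bound = (2/3) · 210^2/2 = 14700

Turán's theorem: ex(n, K_{r+1}) is achieved by the complete r-partite Turán graph T(n, r) with parts as balanced as possible, and is at most (1 − 1/r) · n^2/2. For r = 3, n = 210: the density bound is (2/3) · 44100/2 = 14700. Since 3 ∣ 210, the Turán graph T(210, 3) has parts of equal size 70, and its edge count e(T(210, 3)) = 14700 attains the density bound exactly.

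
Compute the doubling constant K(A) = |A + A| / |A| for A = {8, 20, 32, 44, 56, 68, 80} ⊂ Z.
K = |A + A| / |A| = 13/7

Enumerate A + A = {a + b : a, b ∈ A}. With |A| = 7, there are |A|^2 = 49 ordered sum pairs; collecting distinct values, A + A = {16, 28, 40, 52, 64, 76, 88, 100, 112, 124, 136, 148, 160}, so |A + A| = 13. Thus K = 13/7. Here |A + A| = 2|A| − 1 = 13, the minimum possible — so K = 13/7 is minimal, which holds iff A is an arithmetic progression.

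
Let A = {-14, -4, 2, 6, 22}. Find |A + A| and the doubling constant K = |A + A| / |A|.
K = |A + A| / |A| = 13/5

Enumerate A + A = {a + b : a, b ∈ A}. With |A| = 5, there are |A|^2 = 25 ordered sum pairs; collecting distinct values, A + A = {-28, -18, -12, -8, -2, 2, 4, 8, 12, 18, 24, 28, 44}, so |A + A| = 13. Thus K = 13/5. For comparison, the minimum possible |A + A| over all 5-element sets is 2·5 − 1 = 9 (so min K = 9/5), attained only by arithmetic progressions.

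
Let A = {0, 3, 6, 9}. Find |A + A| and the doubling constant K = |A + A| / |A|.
K = |A + A| / |A| = 7/4

Enumerate A + A = {a + b : a, b ∈ A}. With |A| = 4, there are |A|^2 = 16 ordered sum pairs; collecting distinct values, A + A = {0, 3, 6, 9, 12, 15, 18}, so |A + A| = 7. Thus K = 7/4. Here |A + A| = 2|A| − 1 = 7, the minimum possible — so K = 7/4 is minimal, which holds iff A is an arithmetic progression.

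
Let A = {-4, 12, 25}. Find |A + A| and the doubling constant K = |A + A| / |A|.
K = |A + A| / |A| = 6/3 = 2

Enumerate A + A = {a + b : a, b ∈ A}. With |A| = 3, there are |A|^2 = 9 ordered sum pairs; collecting distinct values, A + A = {-8, 8, 21, 24, 37, 50}, so |A + A| = 6. Thus K = 6/3 = 2. For comparison, the minimum possible |A + A| over all 3-element sets is 2·3 − 1 = 5 (so min K = 5/3), attained only by arithmetic progressions.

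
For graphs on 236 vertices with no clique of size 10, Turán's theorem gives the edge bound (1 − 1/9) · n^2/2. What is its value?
Turán density bound = (8/9) · 236^2/2 = 222784/9 ≈ 24753.7778

Turán's theorem: ex(n, K_{r+1}) is achieved by the complete r-partite Turán graph T(n, r) with parts as balanced as possible, and is at most (1 − 1/r) · n^2/2. For r = 9, n = 236: the density bound is (8/9) · 55696/2 = 222784/9 ≈ 24753.7778. The integer-valued extremum is e(T(236, 9)) = 24753, which is strictly less than the density bound 222784/9 since 9 ∤ 236 (the parts of T(236, 9) cannot all be equal).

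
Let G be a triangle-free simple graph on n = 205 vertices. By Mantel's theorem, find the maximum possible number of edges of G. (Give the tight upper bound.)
ex(205, K_3) = ⌊205^2/4⌋ = 10506

Mantel (1907): a triangle-free graph on n vertices has at most ⌊n^2/4⌋ edges, with equality for the complete bipartite graph K_{⌊n/2⌋, ⌈n/2⌉}. For n = 205: ⌊205^2/4⌋ = ⌊42025/4⌋ = 10506. The extremal graph is K_{102, 103}, which has 102·103 = 10506 edges.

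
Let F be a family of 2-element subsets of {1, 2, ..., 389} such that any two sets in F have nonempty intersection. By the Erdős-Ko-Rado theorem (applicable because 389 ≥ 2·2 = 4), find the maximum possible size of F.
max |F| = C(388, 1) = 388

The Erdős-Ko-Rado theorem states: for n ≥ 2k, an intersecting family of k-subsets of an n-element set has size at most C(n − 1, k − 1), with equality for 'star' families {A ⊆ [n] : |A| = k, i ∈ A} (fix an element i). For n = 389, k = 2: C(388, 1) = 388.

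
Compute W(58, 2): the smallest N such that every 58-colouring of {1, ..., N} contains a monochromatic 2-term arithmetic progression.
W(58, 2) = 58 + 1 = 59

A 2-term AP is any pair of integers, so a monochromatic 2-AP exists iff some colour is used at least twice. With 58 colours, the colouring i ↦ i on {1, ..., 58} uses each colour once, avoiding any monochromatic pair, so W(58, 2) > 58. For {1, ..., 59}, pigeonhole forces two integers of the same colour, which form a monochromatic 2-AP. Hence W(58, 2) = 59.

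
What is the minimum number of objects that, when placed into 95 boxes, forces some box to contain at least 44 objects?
n = (44 − 1)·95 + 1 = 4086

By the generalised pigeonhole principle, to guarantee some box contains ≥ r objects we need more than (r − 1) · k objects total. Threshold: n = (r − 1) · k + 1. With r = 44 and k = 95: n = 43 · 95 + 1 = 4085 + 1 = 4086. For n = 4085 = 43 · 95, we can put exactly 43 objects in every box, avoiding 44 in any single one — so 4086 is tight.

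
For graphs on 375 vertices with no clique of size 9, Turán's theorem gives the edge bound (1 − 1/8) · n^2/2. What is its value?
Turán density bound = (7/8) · 375^2/2 = 984375/16 ≈ 61523.4375

Turán's theorem: ex(n, K_{r+1}) is achieved by the complete r-partite Turán graph T(n, r) with parts as balanced as possible, and is at most (1 − 1/r) · n^2/2. For r = 8, n = 375: the density bound is (7/8) · 140625/2 = 984375/16 ≈ 61523.4375. The integer-valued extremum is e(T(375, 8)) = 61523, which is strictly less than the density bound 984375/16 since 8 ∤ 375 (the parts of T(375, 8) cannot all be equal).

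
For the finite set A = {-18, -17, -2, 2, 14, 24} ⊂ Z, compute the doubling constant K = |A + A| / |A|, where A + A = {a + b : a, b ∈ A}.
K = |A + A| / |A| = 20/6 = 10/3

Enumerate A + A = {a + b : a, b ∈ A}. With |A| = 6, there are |A|^2 = 36 ordered sum pairs; collecting distinct values, A + A = {-36, -35, -34, -20, -19, -16, -15, -4, -3, 0, 4, 6, 7, 12, 16, 22, 26, 28, 38, 48}, so |A + A| = 20. Thus K = 20/6 = 10/3. For comparison, the minimum possible |A + A| over all 6-element sets is 2·6 − 1 = 11 (so min K = 11/6), attained only by arithmetic progressions.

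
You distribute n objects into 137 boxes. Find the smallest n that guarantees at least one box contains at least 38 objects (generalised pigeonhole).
n = (38 − 1)·137 + 1 = 5070

By the generalised pigeonhole principle, to guarantee some box contains ≥ r objects we need more than (r − 1) · k objects total. Threshold: n = (r − 1) · k + 1. With r = 38 and k = 137: n = 37 · 137 + 1 = 5069 + 1 = 5070. For n = 5069 = 37 · 137, we can put exactly 37 objects in every box, avoiding 38 in any single one — so 5070 is tight.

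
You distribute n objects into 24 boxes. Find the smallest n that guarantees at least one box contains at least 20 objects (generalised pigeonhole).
n = (20 − 1)·24 + 1 = 457

By the generalised pigeonhole principle, to guarantee some box contains ≥ r objects we need more than (r − 1) · k objects total. Threshold: n = (r − 1) · k + 1. With r = 20 and k = 24: n = 19 · 24 + 1 = 456 + 1 = 457. For n = 456 = 19 · 24, we can put exactly 19 objects in every box, avoiding 20 in any single one — so 457 is tight.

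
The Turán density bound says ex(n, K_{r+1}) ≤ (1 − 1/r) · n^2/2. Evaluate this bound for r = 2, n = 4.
Turán density bound = (1/2) · 4^2/2 = 4

Turán's theorem: ex(n, K_{r+1}) is achieved by the complete r-partite Turán graph T(n, r) with parts as balanced as possible, and is at most (1 − 1/r) · n^2/2. For r = 2, n = 4: the density bound is (1/2) · 16/2 = 4. Since 2 ∣ 4, the Turán graph T(4, 2) has parts of equal size 2, and its edge count e(T(4, 2)) = 4 attains the density bound exactly.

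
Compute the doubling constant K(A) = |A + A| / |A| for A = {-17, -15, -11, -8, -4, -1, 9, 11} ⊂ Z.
K = |A + A| / |A| = 30/8 = 15/4

Enumerate A + A = {a + b : a, b ∈ A}. With |A| = 8, there are |A|^2 = 64 ordered sum pairs; collecting distinct values, A + A = {-34, -32, -30, -28, -26, -25, -23, -22, -21, -19, -18, -16, -15, -12, -9, -8, -6, -5, -4, -2, 0, 1, 3, 5, 7, 8, 10, 18, 20, 22}, so |A + A| = 30. Thus K = 30/8 = 15/4. For comparison, the minimum possible |A + A| over all 8-element sets is 2·8 − 1 = 15 (so min K = 15/8), attained only by arithmetic progressions.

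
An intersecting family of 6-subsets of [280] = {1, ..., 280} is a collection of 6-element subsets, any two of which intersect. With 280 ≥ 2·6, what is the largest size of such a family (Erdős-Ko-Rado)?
max |F| = C(279, 5) = 13589056305

The Erdős-Ko-Rado theorem states: for n ≥ 2k, an intersecting family of k-subsets of an n-element set has size at most C(n − 1, k − 1), with equality for 'star' families {A ⊆ [n] : |A| = k, i ∈ A} (fix an element i). For n = 280, k = 6: C(279, 5) = 13589056305.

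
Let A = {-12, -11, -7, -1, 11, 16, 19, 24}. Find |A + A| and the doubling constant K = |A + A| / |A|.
K = |A + A| / |A| = 33/8

Enumerate A + A = {a + b : a, b ∈ A}. With |A| = 8, there are |A|^2 = 64 ordered sum pairs; collecting distinct values, A + A = {-24, -23, -22, -19, -18, -14, -13, -12, -8, -2, -1, 0, 4, 5, 7, 8, 9, 10, 12, 13, 15, 17, 18, 22, 23, 27, 30, 32, 35, 38, 40, 43, 48}, so |A + A| = 33. Thus K = 33/8. For comparison, the minimum possible |A + A| over all 8-element sets is 2·8 − 1 = 15 (so min K = 15/8), attained only by arithmetic progressions.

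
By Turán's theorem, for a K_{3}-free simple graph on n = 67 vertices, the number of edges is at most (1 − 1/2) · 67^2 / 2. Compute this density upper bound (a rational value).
Turán density bound = (1/2) · 67^2/2 = 4489/4 ≈ 1122.25

Turán's theorem: ex(n, K_{r+1}) is achieved by the complete r-partite Turán graph T(n, r) with parts as balanced as possible, and is at most (1 − 1/r) · n^2/2. For r = 2, n = 67: the density bound is (1/2) · 4489/2 = 4489/4 ≈ 1122.25. The integer-valued extremum is e(T(67, 2)) = 1122, which is strictly less than the density bound 4489/4 since 2 ∤ 67 (the parts of T(67, 2) cannot all be equal).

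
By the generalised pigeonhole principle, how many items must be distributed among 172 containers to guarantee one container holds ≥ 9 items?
n = (9 − 1)·172 + 1 = 1377

By the generalised pigeonhole principle, to guarantee some box contains ≥ r objects we need more than (r − 1) · k objects total. Threshold: n = (r − 1) · k + 1. With r = 9 and k = 172: n = 8 · 172 + 1 = 1376 + 1 = 1377. For n = 1376 = 8 · 172, we can put exactly 8 objects in every box, avoiding 9 in any single one — so 1377 is tight.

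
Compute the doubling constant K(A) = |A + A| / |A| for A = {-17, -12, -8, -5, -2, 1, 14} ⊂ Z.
K = |A + A| / |A| = 23/7

Enumerate A + A = {a + b : a, b ∈ A}. With |A| = 7, there are |A|^2 = 49 ordered sum pairs; collecting distinct values, A + A = {-34, -29, -25, -24, -22, -20, -19, -17, -16, -14, -13, -11, -10, -7, -4, -3, -1, 2, 6, 9, 12, 15, 28}, so |A + A| = 23. Thus K = 23/7. For comparison, the minimum possible |A + A| over all 7-element sets is 2·7 − 1 = 13 (so min K = 13/7), attained only by arithmetic progressions.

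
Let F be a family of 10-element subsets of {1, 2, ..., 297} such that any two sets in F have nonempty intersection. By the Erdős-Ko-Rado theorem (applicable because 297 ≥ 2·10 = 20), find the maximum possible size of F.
max |F| = C(296, 9) = 42513789098994080

The Erdős-Ko-Rado theorem states: for n ≥ 2k, an intersecting family of k-subsets of an n-element set has size at most C(n − 1, k − 1), with equality for 'star' families {A ⊆ [n] : |A| = k, i ∈ A} (fix an element i). For n = 297, k = 10: C(296, 9) = 42513789098994080.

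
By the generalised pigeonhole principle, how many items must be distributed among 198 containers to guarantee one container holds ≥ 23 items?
n = (23 − 1)·198 + 1 = 4357

By the generalised pigeonhole principle, to guarantee some box contains ≥ r objects we need more than (r − 1) · k objects total. Threshold: n = (r − 1) · k + 1. With r = 23 and k = 198: n = 22 · 198 + 1 = 4356 + 1 = 4357. For n = 4356 = 22 · 198, we can put exactly 22 objects in every box, avoiding 23 in any single one — so 4357 is tight.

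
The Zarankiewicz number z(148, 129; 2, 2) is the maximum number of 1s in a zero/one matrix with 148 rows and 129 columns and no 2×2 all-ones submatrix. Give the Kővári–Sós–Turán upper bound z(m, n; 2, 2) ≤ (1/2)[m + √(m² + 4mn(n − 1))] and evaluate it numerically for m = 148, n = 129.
z(148, 129; 2, 2) ≤ (1/2)[148 + √(148² + 4·148·129·128)] = (1/2)[148 + √9797008] = 1639.0086

Kővári–Sós–Turán: let r_1, ..., r_148 be the row sums and z = Σ r_i the total number of 1s. Each pair of columns can share at most one row with both entries 1 (else a 2×2 all-ones block appears), so Σ_i C(r_i, 2) ≤ C(129, 2) = 8256. By convexity Σ_i C(r_i, 2) ≥ 148·C(z/148, 2) = z(z − 148)/(2·148), giving z² − 148z − 148·129·128 ≤ 0 and hence z ≤ (1/2)[148 + √(21904 + 4·2443776)] = (1/2)[148 + √9797008] ≈ (1/2)(148 + 3130.0173) = 1639.0086.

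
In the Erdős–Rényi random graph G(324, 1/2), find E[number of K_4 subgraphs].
E[# K_4] = C(324, 4) · (1/2)^C(4, 2) = 450710001 / 2^6 = 7042343.765625

For each 4-subset S of vertices (there are C(324, 4) = 450710001 such S), let X_S = 1 if S induces a K_4 (all C(4, 2) = 6 edges present). Then P(X_S = 1) = (1/2)^6 = 1/64. By linearity of expectation, E[# K_4] = C(324, 4) · (1/2)^6 = 450710001 / 64 = 7042343.765625.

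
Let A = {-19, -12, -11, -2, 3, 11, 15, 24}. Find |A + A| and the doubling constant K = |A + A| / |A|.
K = |A + A| / |A| = 32/8 = 4

Enumerate A + A = {a + b : a, b ∈ A}. With |A| = 8, there are |A|^2 = 64 ordered sum pairs; collecting distinct values, A + A = {-38, -31, -30, -24, -23, -22, -21, -16, -14, -13, -9, -8, -4, -1, 0, 1, 3, 4, 5, 6, 9, 12, 13, 14, 18, 22, 26, 27, 30, 35, 39, 48}, so |A + A| = 32. Thus K = 32/8 = 4. For comparison, the minimum possible |A + A| over all 8-element sets is 2·8 − 1 = 15 (so min K = 15/8), attained only by arithmetic progressions.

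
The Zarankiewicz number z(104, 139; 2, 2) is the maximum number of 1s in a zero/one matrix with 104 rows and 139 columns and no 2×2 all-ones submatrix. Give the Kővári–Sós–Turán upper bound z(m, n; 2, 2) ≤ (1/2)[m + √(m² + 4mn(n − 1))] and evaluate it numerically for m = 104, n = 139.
z(104, 139; 2, 2) ≤ (1/2)[104 + √(104² + 4·104·139·138)] = (1/2)[104 + √7990528] = 1465.3761

Kővári–Sós–Turán: let r_1, ..., r_104 be the row sums and z = Σ r_i the total number of 1s. Each pair of columns can share at most one row with both entries 1 (else a 2×2 all-ones block appears), so Σ_i C(r_i, 2) ≤ C(139, 2) = 9591. By convexity Σ_i C(r_i, 2) ≥ 104·C(z/104, 2) = z(z − 104)/(2·104), giving z² − 104z − 104·139·138 ≤ 0 and hence z ≤ (1/2)[104 + √(10816 + 4·1994928)] = (1/2)[104 + √7990528] ≈ (1/2)(104 + 2826.7522) = 1465.3761.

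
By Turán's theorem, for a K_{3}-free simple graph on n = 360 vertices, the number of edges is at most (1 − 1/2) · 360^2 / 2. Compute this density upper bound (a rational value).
Turán density bound = (1/2) · 360^2/2 = 32400

Turán's theorem: ex(n, K_{r+1}) is achieved by the complete r-partite Turán graph T(n, r) with parts as balanced as possible, and is at most (1 − 1/r) · n^2/2. For r = 2, n = 360: the density bound is (1/2) · 129600/2 = 32400. Since 2 ∣ 360, the Turán graph T(360, 2) has parts of equal size 180, and its edge count e(T(360, 2)) = 32400 attains the density bound exactly.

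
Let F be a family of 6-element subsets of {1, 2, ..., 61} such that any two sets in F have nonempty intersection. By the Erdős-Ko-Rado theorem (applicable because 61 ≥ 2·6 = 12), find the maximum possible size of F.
max |F| = C(60, 5) = 5461512

The Erdős-Ko-Rado theorem states: for n ≥ 2k, an intersecting family of k-subsets of an n-element set has size at most C(n − 1, k − 1), with equality for 'star' families {A ⊆ [n] : |A| = k, i ∈ A} (fix an element i). For n = 61, k = 6: C(60, 5) = 5461512.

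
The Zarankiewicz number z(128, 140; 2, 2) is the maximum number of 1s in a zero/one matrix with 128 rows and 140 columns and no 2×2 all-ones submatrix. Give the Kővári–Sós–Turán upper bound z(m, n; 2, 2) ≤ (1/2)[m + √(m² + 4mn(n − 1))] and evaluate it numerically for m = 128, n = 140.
z(128, 140; 2, 2) ≤ (1/2)[128 + √(128² + 4·128·140·139)] = (1/2)[128 + √9979904] = 1643.5493

Kővári–Sós–Turán: let r_1, ..., r_128 be the row sums and z = Σ r_i the total number of 1s. Each pair of columns can share at most one row with both entries 1 (else a 2×2 all-ones block appears), so Σ_i C(r_i, 2) ≤ C(140, 2) = 9730. By convexity Σ_i C(r_i, 2) ≥ 128·C(z/128, 2) = z(z − 128)/(2·128), giving z² − 128z − 128·140·139 ≤ 0 and hence z ≤ (1/2)[128 + √(16384 + 4·2490880)] = (1/2)[128 + √9979904] ≈ (1/2)(128 + 3159.0986) = 1643.5493.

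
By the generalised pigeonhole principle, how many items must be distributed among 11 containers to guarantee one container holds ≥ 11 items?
n = (11 − 1)·11 + 1 = 111

By the generalised pigeonhole principle, to guarantee some box contains ≥ r objects we need more than (r − 1) · k objects total. Threshold: n = (r − 1) · k + 1. With r = 11 and k = 11: n = 10 · 11 + 1 = 110 + 1 = 111. For n = 110 = 10 · 11, we can put exactly 10 objects in every box, avoiding 11 in any single one — so 111 is tight.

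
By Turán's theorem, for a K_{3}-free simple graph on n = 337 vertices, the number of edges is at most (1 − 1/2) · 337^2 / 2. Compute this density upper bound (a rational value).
Turán density bound = (1/2) · 337^2/2 = 113569/4 ≈ 28392.25

Turán's theorem: ex(n, K_{r+1}) is achieved by the complete r-partite Turán graph T(n, r) with parts as balanced as possible, and is at most (1 − 1/r) · n^2/2. For r = 2, n = 337: the density bound is (1/2) · 113569/2 = 113569/4 ≈ 28392.25. The integer-valued extremum is e(T(337, 2)) = 28392, which is strictly less than the density bound 113569/4 since 2 ∤ 337 (the parts of T(337, 2) cannot all be equal).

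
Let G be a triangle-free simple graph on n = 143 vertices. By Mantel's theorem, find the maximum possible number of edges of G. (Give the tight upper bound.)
ex(143, K_3) = ⌊143^2/4⌋ = 5112

Mantel (1907): a triangle-free graph on n vertices has at most ⌊n^2/4⌋ edges, with equality for the complete bipartite graph K_{⌊n/2⌋, ⌈n/2⌉}. For n = 143: ⌊143^2/4⌋ = ⌊20449/4⌋ = 5112. The extremal graph is K_{71, 72}, which has 71·72 = 5112 edges.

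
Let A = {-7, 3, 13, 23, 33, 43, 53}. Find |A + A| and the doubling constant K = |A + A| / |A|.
K = |A + A| / |A| = 13/7

Enumerate A + A = {a + b : a, b ∈ A}. With |A| = 7, there are |A|^2 = 49 ordered sum pairs; collecting distinct values, A + A = {-14, -4, 6, 16, 26, 36, 46, 56, 66, 76, 86, 96, 106}, so |A + A| = 13. Thus K = 13/7. Here |A + A| = 2|A| − 1 = 13, the minimum possible — so K = 13/7 is minimal, which holds iff A is an arithmetic progression.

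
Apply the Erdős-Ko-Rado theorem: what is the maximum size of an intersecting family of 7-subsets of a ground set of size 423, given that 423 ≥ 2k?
max |F| = C(422, 6) = 7568985974473

The Erdős-Ko-Rado theorem states: for n ≥ 2k, an intersecting family of k-subsets of an n-element set has size at most C(n − 1, k − 1), with equality for 'star' families {A ⊆ [n] : |A| = k, i ∈ A} (fix an element i). For n = 423, k = 7: C(422, 6) = 7568985974473.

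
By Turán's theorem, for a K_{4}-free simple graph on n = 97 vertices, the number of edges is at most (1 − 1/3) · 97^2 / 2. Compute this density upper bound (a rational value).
Turán density bound = (2/3) · 97^2/2 = 9409/3 ≈ 3136.3333

Turán's theorem: ex(n, K_{r+1}) is achieved by the complete r-partite Turán graph T(n, r) with parts as balanced as possible, and is at most (1 − 1/r) · n^2/2. For r = 3, n = 97: the density bound is (2/3) · 9409/2 = 9409/3 ≈ 3136.3333. The integer-valued extremum is e(T(97, 3)) = 3136, which is strictly less than the density bound 9409/3 since 3 ∤ 97 (the parts of T(97, 3) cannot all be equal).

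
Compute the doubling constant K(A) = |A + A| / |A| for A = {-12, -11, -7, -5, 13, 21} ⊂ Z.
K = |A + A| / |A| = 21/6 = 7/2

Enumerate A + A = {a + b : a, b ∈ A}. With |A| = 6, there are |A|^2 = 36 ordered sum pairs; collecting distinct values, A + A = {-24, -23, -22, -19, -18, -17, -16, -14, -12, -10, 1, 2, 6, 8, 9, 10, 14, 16, 26, 34, 42}, so |A + A| = 21. Thus K = 21/6 = 7/2. For comparison, the minimum possible |A + A| over all 6-element sets is 2·6 − 1 = 11 (so min K = 11/6), attained only by arithmetic progressions.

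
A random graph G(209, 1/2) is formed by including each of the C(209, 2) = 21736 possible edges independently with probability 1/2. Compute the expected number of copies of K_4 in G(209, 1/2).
E[# K_4] = C(209, 4) · (1/2)^C(4, 2) = 77238876 / 2^6 = 19309719/16 = 1206857.4375

For each 4-subset S of vertices (there are C(209, 4) = 77238876 such S), let X_S = 1 if S induces a K_4 (all C(4, 2) = 6 edges present). Then P(X_S = 1) = (1/2)^6 = 1/64. By linearity of expectation, E[# K_4] = C(209, 4) · (1/2)^6 = 77238876 / 64 = 19309719/16 = 1206857.4375.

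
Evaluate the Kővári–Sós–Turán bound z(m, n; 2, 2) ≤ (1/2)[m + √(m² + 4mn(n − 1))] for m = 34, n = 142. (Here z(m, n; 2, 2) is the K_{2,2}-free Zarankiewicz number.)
z(34, 142; 2, 2) ≤ (1/2)[34 + √(34² + 4·34·142·141)] = (1/2)[34 + √2724148] = 842.2497

Kővári–Sós–Turán: let r_1, ..., r_34 be the row sums and z = Σ r_i the total number of 1s. Each pair of columns can share at most one row with both entries 1 (else a 2×2 all-ones block appears), so Σ_i C(r_i, 2) ≤ C(142, 2) = 10011. By convexity Σ_i C(r_i, 2) ≥ 34·C(z/34, 2) = z(z − 34)/(2·34), giving z² − 34z − 34·142·141 ≤ 0 and hence z ≤ (1/2)[34 + √(1156 + 4·680748)] = (1/2)[34 + √2724148] ≈ (1/2)(34 + 1650.4993) = 842.2497.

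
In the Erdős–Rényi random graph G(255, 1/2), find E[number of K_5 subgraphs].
E[# K_5] = C(255, 5) · (1/2)^C(5, 2) = 8637487551 / 2^10 ≈ 8435046.436523

For each 5-subset S of vertices (there are C(255, 5) = 8637487551 such S), let X_S = 1 if S induces a K_5 (all C(5, 2) = 10 edges present). Then P(X_S = 1) = (1/2)^10 = 1/1024. By linearity of expectation, E[# K_5] = C(255, 5) · (1/2)^10 = 8637487551 / 1024 ≈ 8435046.436523.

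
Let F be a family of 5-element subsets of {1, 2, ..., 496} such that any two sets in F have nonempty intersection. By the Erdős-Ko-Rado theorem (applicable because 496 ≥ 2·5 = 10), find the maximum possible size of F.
max |F| = C(495, 4) = 2471342445

The Erdős-Ko-Rado theorem states: for n ≥ 2k, an intersecting family of k-subsets of an n-element set has size at most C(n − 1, k − 1), with equality for 'star' families {A ⊆ [n] : |A| = k, i ∈ A} (fix an element i). For n = 496, k = 5: C(495, 4) = 2471342445.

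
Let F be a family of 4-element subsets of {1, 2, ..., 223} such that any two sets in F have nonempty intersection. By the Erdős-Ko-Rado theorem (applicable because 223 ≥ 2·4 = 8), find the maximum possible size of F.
max |F| = C(222, 3) = 1798940

Erdős-Ko-Rado (1961): when n ≥ 2k, max |F| = C(n−1, k−1). The bound is attained by the star {A : i ∈ A} for any fixed i ∈ [n]. Here C(223−1, 4−1) = C(222, 3) = 1798940.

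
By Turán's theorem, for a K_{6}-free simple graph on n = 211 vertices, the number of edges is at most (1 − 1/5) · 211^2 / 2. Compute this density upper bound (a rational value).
Turán density bound = (4/5) · 211^2/2 = 89042/5 ≈ 17808.4

Turán's theorem: ex(n, K_{r+1}) is achieved by the complete r-partite Turán graph T(n, r) with parts as balanced as possible, and is at most (1 − 1/r) · n^2/2. For r = 5, n = 211: the density bound is (4/5) · 44521/2 = 89042/5 ≈ 17808.4. The integer-valued extremum is e(T(211, 5)) = 17808, which is strictly less than the density bound 89042/5 since 5 ∤ 211 (the parts of T(211, 5) cannot all be equal).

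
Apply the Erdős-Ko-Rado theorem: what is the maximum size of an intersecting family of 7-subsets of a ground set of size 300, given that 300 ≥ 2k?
max |F| = C(299, 6) = 943566389766

The Erdős-Ko-Rado theorem states: for n ≥ 2k, an intersecting family of k-subsets of an n-element set has size at most C(n − 1, k − 1), with equality for 'star' families {A ⊆ [n] : |A| = k, i ∈ A} (fix an element i). For n = 300, k = 7: C(299, 6) = 943566389766.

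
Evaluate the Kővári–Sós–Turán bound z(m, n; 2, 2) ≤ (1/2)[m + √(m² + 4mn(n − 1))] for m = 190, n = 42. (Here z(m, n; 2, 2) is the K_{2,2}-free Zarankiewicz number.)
z(190, 42; 2, 2) ≤ (1/2)[190 + √(190² + 4·190·42·41)] = (1/2)[190 + √1344820] = 674.8319

Kővári–Sós–Turán: let r_1, ..., r_190 be the row sums and z = Σ r_i the total number of 1s. Each pair of columns can share at most one row with both entries 1 (else a 2×2 all-ones block appears), so Σ_i C(r_i, 2) ≤ C(42, 2) = 861. By convexity Σ_i C(r_i, 2) ≥ 190·C(z/190, 2) = z(z − 190)/(2·190), giving z² − 190z − 190·42·41 ≤ 0 and hence z ≤ (1/2)[190 + √(36100 + 4·327180)] = (1/2)[190 + √1344820] ≈ (1/2)(190 + 1159.6637) = 674.8319.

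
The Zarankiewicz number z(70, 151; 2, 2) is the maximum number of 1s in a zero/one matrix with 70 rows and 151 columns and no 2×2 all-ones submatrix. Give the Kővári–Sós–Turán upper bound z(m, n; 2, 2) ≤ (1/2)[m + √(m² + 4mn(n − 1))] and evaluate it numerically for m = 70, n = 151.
z(70, 151; 2, 2) ≤ (1/2)[70 + √(70² + 4·70·151·150)] = (1/2)[70 + √6346900] = 1294.6527

Kővári–Sós–Turán: let r_1, ..., r_70 be the row sums and z = Σ r_i the total number of 1s. Each pair of columns can share at most one row with both entries 1 (else a 2×2 all-ones block appears), so Σ_i C(r_i, 2) ≤ C(151, 2) = 11325. By convexity Σ_i C(r_i, 2) ≥ 70·C(z/70, 2) = z(z − 70)/(2·70), giving z² − 70z − 70·151·150 ≤ 0 and hence z ≤ (1/2)[70 + √(4900 + 4·1585500)] = (1/2)[70 + √6346900] ≈ (1/2)(70 + 2519.3055) = 1294.6527.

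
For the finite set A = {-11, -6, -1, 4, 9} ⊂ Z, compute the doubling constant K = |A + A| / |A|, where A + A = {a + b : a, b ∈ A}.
K = |A + A| / |A| = 9/5

Enumerate A + A = {a + b : a, b ∈ A}. With |A| = 5, there are |A|^2 = 25 ordered sum pairs; collecting distinct values, A + A = {-22, -17, -12, -7, -2, 3, 8, 13, 18}, so |A + A| = 9. Thus K = 9/5. Here |A + A| = 2|A| − 1 = 9, the minimum possible — so K = 9/5 is minimal, which holds iff A is an arithmetic progression.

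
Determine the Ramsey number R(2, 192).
R(2, 192) = 192

R(2, k) = k for all k ≥ 2: in a 2-colouring of K_k, either some edge is red (a red K_2) or all edges are blue (a blue K_k). And K_{191} coloured all-blue has no blue K_192, so R(2, 192) > 191. Hence R(2, 192) = 192.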